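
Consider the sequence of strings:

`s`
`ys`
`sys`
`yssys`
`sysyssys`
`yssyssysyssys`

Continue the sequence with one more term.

sysyssysyssyssysyssys

This is a Fibonacci-style word recurrence s(k) = s(k−2)·s(k−1): e.g. s·ys = sys.
The next term joins sysyssys and yssyssysyssys.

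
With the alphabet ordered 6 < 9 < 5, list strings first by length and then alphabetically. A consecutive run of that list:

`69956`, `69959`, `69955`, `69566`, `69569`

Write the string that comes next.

69565

Find the rightmost character of 69569 below 5, bump it to the next letter, and reset everything to its right to 6.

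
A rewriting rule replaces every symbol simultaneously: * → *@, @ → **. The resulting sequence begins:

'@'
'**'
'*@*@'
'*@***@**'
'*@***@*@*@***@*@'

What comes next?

*@***@*@*@***@***@***@*@*@***@**

φ(*@***@*@*@***@*@) expands symbol-by-symbol to *@ ** *@ *@ *@ ** *@ ** *@ ** *@ *@ *@ ** *@ **; joining the 16 pieces gives the next term.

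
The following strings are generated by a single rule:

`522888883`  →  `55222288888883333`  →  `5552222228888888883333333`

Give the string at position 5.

Term n consists of n 5's, followed by 2n 2's, followed by 2n+3 8's, followed by 3n-2 3's (n = 1, 2, …).
For term 5, n = 5, so the run lengths are 5, 10, 13, 13.

55555222222222288888888888883333333333333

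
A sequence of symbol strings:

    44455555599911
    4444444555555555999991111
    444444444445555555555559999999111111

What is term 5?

Reading off run lengths: 4 runs 3, 7, 11; 5 runs 6, 9, 12; 9 runs 3, 5, 7; 1 runs 2, 4, 6 — each is linear in n (n = 1, 2, …).
For term 5, n = 5, so the run lengths are 19, 18, 11, 10.

4444444444444444444555555555555555555999999999991111111111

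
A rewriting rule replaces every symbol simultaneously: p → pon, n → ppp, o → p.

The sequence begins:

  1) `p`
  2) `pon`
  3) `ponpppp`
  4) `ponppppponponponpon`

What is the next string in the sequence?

φ(ponppppponponponpon) expands symbol-by-symbol to pon p ppp pon pon pon pon pon p ppp pon p ppp pon p ppp pon p ppp; joining the 19 pieces gives the next term.

ponppppponponponponponppppponppppponppppponpppp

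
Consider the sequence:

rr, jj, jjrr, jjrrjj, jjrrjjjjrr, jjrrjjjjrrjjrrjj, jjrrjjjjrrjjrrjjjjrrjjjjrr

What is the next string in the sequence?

This is a Fibonacci-style word recurrence s(k) = s(k−1)·s(k−2): e.g. jj·rr = jjrr.
So term 8 is jjrrjjjjrrjjrrjjjjrrjjjjrr·jjrrjjjjrrjjrrjj.

jjrrjjjjrrjjrrjjjjrrjjjjrrjjrrjjjjrrjjrrjj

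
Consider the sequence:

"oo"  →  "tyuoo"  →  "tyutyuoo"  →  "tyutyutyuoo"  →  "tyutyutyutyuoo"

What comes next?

tyutyutyutyutyuoo

Every step adds tyu at the front: s(k+1) = tyu·s(k).
So the next term is tyu·tyutyutyutyuoo.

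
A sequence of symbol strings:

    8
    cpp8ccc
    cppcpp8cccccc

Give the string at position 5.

cppcppcppcpp8cccccccccccc

s(k+1) = cpp·s(k)·ccc, so each term gains cpp as a prefix and ccc as a suffix.
From cppcpp8cccccc, 2 further steps: cppcpp8cccccc → cppcppcpp8ccccccccc → (answer).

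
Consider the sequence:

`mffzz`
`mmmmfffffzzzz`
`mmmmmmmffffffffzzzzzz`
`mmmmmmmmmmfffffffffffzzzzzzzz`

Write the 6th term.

mmmmmmmmmmmmmmmmfffffffffffffffffzzzzzzzzzzzz

Reading off run lengths: m runs 1, 4, 7, 10; f runs 2, 5, 8, 11; z runs 2, 4, 6, 8 — each is linear in n (n = 1, 2, …).
At n = 6 the blocks have lengths 16, 17, 12.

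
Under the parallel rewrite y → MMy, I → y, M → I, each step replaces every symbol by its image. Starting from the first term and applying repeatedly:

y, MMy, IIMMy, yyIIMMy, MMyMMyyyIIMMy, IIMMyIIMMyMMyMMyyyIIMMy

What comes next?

yyIIMMyyyIIMMyIIMMyIIMMyMMyMMyyyIIMMy

Applying the rule to each of the 23 symbols of IIMMyIIMMyMMyMMyyyIIMMy gives the pieces y y I I MMy y y I I MMy I I MMy I I MMy MMy MMy y y I I MMy, which concatenate to the answer.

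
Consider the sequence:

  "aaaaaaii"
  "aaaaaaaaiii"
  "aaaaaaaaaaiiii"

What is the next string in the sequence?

aaaaaaaaaaaaiiiii

Each string has the form a^{2n} i^{n-1}, where the shown terms are n = 3, 4, 5.
At n = 6 the blocks have lengths 12, 5.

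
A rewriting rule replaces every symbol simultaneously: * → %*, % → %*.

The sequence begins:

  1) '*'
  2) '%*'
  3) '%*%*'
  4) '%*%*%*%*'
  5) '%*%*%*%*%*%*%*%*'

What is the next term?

φ(%*%*%*%*%*%*%*%*) expands symbol-by-symbol to %* %* %* %* %* %* %* %* %* %* %* %* %* %* %* %*; joining the 16 pieces gives the next term.

%*%*%*%*%*%*%*%*%*%*%*%*%*%*%*%*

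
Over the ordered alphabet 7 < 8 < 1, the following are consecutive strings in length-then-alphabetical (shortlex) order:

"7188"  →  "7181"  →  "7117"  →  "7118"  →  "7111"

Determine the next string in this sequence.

8777

Find the rightmost character of 7111 below 1, bump it to the next letter, and reset everything to its right to 7.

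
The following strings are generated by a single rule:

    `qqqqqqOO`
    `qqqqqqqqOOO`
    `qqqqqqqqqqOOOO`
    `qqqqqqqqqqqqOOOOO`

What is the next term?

qqqqqqqqqqqqqqOOOOOO

Term n consists of 2n q's, followed by n-1 O's, where the shown terms are n = 3, 4, 5, 6.
Setting n = 7 gives 14, 6 characters in each block.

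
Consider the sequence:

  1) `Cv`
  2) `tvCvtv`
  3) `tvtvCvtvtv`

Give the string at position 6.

s(k+1) = tv·s(k)·tv, so each term gains tv as a prefix and tv as a suffix.
From tvtvCvtvtv, 3 further steps: tvtvCvtvtv → tvtvtvCvtvtvtv → tvtvtvtvCvtvtvtvtv → (answer).

tvtvtvtvtvCvtvtvtvtvtv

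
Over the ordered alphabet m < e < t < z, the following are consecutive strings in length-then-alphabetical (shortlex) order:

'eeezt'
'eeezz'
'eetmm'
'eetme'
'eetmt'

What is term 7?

eetem

Advancing 2 positions from eetmt through eetmt → eetmz reaches term 7.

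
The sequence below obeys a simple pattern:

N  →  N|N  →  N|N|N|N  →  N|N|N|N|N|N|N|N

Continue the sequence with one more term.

N|N|N|N|N|N|N|N|N|N|N|N|N|N|N|N

s(k+1) = s(k)·|·s(k) — each term doubles the last with '|' between the halves.
One more doubling of N|N|N|N|N|N|N|N gives the answer.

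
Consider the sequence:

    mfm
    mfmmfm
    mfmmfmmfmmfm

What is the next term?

mfmmfmmfmmfmmfmmfmmfmmfm

Each string is two copies of the previous one concatenated.
One more doubling of mfmmfmmfmmfm gives the answer.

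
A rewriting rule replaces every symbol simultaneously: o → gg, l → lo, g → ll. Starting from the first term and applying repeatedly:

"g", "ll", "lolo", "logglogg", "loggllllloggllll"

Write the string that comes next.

Rewriting the 16 symbols of loggllllloggllll one by one yields lo gg ll ll lo lo lo lo lo gg ll ll lo lo lo lo; concatenated:

logglllllolololologglllllolololo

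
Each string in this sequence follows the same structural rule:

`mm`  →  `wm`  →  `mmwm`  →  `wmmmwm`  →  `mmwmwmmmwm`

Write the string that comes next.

wmmmwmmmwmwmmmwm

This is a Fibonacci-style word recurrence s(k) = s(k−2)·s(k−1): e.g. mm·wm = mmwm.
Continuing: wmmmwm · mmwmwmmmwm gives term 6.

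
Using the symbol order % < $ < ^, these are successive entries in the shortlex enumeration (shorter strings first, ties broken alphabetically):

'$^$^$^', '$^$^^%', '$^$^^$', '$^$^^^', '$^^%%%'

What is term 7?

Continuing the enumeration 2 steps past $^^%%%: $^^%%% → $^^%%$ → (answer).

$^^%%^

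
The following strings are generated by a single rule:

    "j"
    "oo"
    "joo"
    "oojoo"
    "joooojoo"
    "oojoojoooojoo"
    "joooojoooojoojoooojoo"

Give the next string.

oojoojoooojoojoooojoooojoojoooojoo

From term 3 onward, concatenate the second-to-last term with the last: j·oo = joo, oo·joo = oojoo, …
Continuing: oojoojoooojoo · joooojoooojoojoooojoo gives term 8.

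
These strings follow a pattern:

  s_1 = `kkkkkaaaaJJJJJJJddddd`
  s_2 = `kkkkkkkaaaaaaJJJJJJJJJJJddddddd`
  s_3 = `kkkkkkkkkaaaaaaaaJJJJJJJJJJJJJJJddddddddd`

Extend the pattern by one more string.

The n-th term is 2n+1 k's then 2n a's then 4n-1 J's then 2n+1 d's, where the shown terms are n = 2, 3, 4.
At n = 5 the blocks have lengths 11, 10, 19, 11.

kkkkkkkkkkkaaaaaaaaaaJJJJJJJJJJJJJJJJJJJddddddddddd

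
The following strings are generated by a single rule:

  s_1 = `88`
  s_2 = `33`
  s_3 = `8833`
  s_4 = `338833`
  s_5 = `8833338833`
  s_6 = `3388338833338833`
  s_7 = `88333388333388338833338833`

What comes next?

Each term (from the third on) is the two preceding terms concatenated in order: term 3 = 88·33 = 8833.
Continuing: 3388338833338833 · 88333388333388338833338833 gives term 8.

338833883333883388333388333388338833338833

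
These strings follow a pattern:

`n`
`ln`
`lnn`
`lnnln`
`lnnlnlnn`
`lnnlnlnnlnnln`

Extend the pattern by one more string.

This is a Fibonacci-style word recurrence s(k) = s(k−1)·s(k−2): e.g. ln·n = lnn.
The next term joins lnnlnlnnlnnln and lnnlnlnn.

lnnlnlnnlnnlnlnnlnlnn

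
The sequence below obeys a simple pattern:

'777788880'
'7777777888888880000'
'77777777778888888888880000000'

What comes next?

777777777777788888888888888880000000000

The n-th term is 3n+1 7's then 4n 8's then 3n-2 0's (n = 1, 2, …).
For the next term, n = 4, so the run lengths are 13, 16, 10.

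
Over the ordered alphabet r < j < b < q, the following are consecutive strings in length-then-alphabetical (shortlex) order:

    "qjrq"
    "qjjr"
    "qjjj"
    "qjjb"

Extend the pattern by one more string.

qjjq

Treat qjjb as a base-4 numeral over the given alphabet and add one, carrying through any trailing q's.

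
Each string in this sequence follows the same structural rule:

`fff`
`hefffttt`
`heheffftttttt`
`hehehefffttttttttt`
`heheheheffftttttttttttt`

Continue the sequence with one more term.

Each term wraps the previous one in he on the left and ttt on the right.
Applying this once more to heheheheffftttttttttttt:

hehehehehefffttttttttttttttt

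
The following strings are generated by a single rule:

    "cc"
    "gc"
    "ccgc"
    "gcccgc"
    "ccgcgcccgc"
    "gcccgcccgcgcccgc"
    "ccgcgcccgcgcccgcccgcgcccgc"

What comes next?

gcccgcccgcgcccgcccgcgcccgcgcccgcccgcgcccgc

From term 3 onward, concatenate the second-to-last term with the last: cc·gc = ccgc, gc·ccgc = gcccgc, …
So term 8 is gcccgcccgcgcccgc·ccgcgcccgcgcccgcccgcgcccgc.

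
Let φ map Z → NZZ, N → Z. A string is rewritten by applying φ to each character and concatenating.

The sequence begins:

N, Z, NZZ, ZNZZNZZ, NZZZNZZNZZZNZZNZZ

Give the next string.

ZNZZNZZNZZZNZZNZZZNZZNZZNZZZNZZNZZZNZZNZZ

Replace each of the 17 characters of NZZZNZZNZZZNZZNZZ in place — Z NZZ NZZ NZZ Z NZZ NZZ Z NZZ NZZ NZZ Z NZZ NZZ Z NZZ NZZ — and concatenate.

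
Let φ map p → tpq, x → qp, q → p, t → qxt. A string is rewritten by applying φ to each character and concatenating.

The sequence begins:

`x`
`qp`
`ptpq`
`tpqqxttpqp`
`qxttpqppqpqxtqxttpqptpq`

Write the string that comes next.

φ(qxttpqppqpqxtqxttpqptpq) expands symbol-by-symbol to p qp qxt qxt tpq p tpq tpq p tpq p qp qxt p qp qxt qxt tpq p tpq qxt tpq p; joining the 23 pieces gives the next term.

pqpqxtqxttpqptpqtpqptpqpqpqxtpqpqxtqxttpqptpqqxttpqp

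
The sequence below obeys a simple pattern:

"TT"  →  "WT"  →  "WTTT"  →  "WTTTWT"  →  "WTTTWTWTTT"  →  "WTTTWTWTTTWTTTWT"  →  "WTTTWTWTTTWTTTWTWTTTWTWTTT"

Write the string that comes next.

WTTTWTWTTTWTTTWTWTTTWTWTTTWTTTWTWTTTWTTTWT

This is a Fibonacci-style word recurrence s(k) = s(k−1)·s(k−2): e.g. WT·TT = WTTT.
Continuing: WTTTWTWTTTWTTTWTWTTTWTWTTT · WTTTWTWTTTWTTTWT gives term 8.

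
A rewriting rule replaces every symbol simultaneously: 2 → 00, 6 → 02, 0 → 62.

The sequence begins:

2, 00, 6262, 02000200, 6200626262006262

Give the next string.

φ(6200626262006262) expands symbol-by-symbol to 02 00 62 62 02 00 02 00 02 00 62 62 02 00 02 00; joining the 16 pieces gives the next term.

02006262020002000200626202000200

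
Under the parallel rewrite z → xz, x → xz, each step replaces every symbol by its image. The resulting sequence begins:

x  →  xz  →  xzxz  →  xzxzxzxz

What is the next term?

xzxzxzxzxzxzxzxz

Apply φ to xzxzxzxz symbol by symbol: x→xz, z→xz, x→xz, z→xz, x→xz, z→xz, x→xz, z→xz; joined: xz xz xz xz xz xz xz xz.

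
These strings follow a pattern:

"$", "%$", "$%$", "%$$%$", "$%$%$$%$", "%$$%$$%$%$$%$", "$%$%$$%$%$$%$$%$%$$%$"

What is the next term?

From term 3 onward, concatenate the second-to-last term with the last: $·%$ = $%$, %$·$%$ = %$$%$, …
So term 8 is %$$%$$%$%$$%$·$%$%$$%$%$$%$$%$%$$%$.

%$$%$$%$%$$%$$%$%$$%$%$$%$$%$%$$%$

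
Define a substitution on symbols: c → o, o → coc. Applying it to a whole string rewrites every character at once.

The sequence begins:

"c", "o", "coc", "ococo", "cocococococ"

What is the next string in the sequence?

Apply φ to cocococococ symbol by symbol: c→o, o→coc, c→o, o→coc, c→o, o→coc, c→o, o→coc, c→o, o→coc, c→o; joined: o coc o coc o coc o coc o coc o.

ococococococococococo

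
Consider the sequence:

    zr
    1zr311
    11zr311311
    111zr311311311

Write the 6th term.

11111zr311311311311311

Every step adds 1 to the front and 311 to the end of the previous string.
From 111zr311311311, 2 further steps: 111zr311311311 → 1111zr311311311311 → (answer).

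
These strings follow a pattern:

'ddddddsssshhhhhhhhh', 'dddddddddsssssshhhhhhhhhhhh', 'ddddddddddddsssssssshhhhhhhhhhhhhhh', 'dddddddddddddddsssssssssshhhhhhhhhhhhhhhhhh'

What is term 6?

Each string has the form d^{3n} s^{2n} h^{3n+3}, where the shown terms are n = 2, 3, 4, 5.
Setting n = 7 gives 21, 14, 24 characters in each block.

dddddddddddddddddddddsssssssssssssshhhhhhhhhhhhhhhhhhhhhhhh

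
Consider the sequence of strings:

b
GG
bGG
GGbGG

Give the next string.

bGGGGbGG

Each term (from the third on) is the two preceding terms concatenated in order: term 3 = b·GG = bGG.
So term 5 is bGG·GGbGG.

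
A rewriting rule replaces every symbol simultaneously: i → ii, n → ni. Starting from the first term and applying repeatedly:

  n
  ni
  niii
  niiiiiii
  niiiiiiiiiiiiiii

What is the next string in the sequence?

Replace each of the 16 characters of niiiiiiiiiiiiiii in place — ni ii ii ii ii ii ii ii ii ii ii ii ii ii ii ii — and concatenate.

niiiiiiiiiiiiiiiiiiiiiiiiiiiiiii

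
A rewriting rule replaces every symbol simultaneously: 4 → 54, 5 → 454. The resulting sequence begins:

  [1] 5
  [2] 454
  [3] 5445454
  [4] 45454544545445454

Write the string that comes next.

Applying the rule to each of the 17 symbols of 45454544545445454 gives the pieces 54 454 54 454 54 454 54 54 454 54 454 54 54 454 54 454 54, which concatenate to the answer.

54454544545445454544545445454544545445454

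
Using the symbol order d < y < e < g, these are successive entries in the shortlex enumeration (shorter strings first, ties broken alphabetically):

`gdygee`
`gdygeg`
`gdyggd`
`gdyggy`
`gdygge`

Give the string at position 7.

Stepping forward 2 times from gdygge: gdygge → gdyggg, then the target.

gdeddd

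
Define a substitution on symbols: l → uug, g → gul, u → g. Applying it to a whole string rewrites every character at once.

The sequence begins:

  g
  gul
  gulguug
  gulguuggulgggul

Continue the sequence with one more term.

Rewriting the 15 symbols of gulguuggulgggul one by one yields gul g uug gul g g gul gul g uug gul gul gul g uug; concatenated:

gulguuggulgggulgulguuggulgulgulguug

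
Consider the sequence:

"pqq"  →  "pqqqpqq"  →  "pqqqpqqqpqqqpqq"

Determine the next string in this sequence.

Each string is two copies of the previous one joined by 'q'.
One more doubling of pqqqpqqqpqqqpqq gives the answer.

pqqqpqqqpqqqpqqqpqqqpqqqpqqqpqq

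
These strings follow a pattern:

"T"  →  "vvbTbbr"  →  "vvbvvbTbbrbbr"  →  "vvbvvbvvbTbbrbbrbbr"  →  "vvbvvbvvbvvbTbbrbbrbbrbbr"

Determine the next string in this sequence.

vvbvvbvvbvvbvvbTbbrbbrbbrbbrbbr

Every step adds vvb to the front and bbr to the end of the previous string.
One more step from vvbvvbvvbvvbTbbrbbrbbrbbr gives the answer.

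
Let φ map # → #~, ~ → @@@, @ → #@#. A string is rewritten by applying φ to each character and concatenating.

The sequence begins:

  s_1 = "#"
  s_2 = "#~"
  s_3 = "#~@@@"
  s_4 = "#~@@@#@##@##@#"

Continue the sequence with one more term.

φ(#~@@@#@##@##@#) expands symbol-by-symbol to #~ @@@ #@# #@# #@# #~ #@# #~ #~ #@# #~ #~ #@# #~; joining the 14 pieces gives the next term.

#~@@@#@##@##@##~#@##~#~#@##~#~#@##~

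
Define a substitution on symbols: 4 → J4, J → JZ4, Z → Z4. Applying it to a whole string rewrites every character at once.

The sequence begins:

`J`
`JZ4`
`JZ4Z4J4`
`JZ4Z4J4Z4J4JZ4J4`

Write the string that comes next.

Rewriting the 16 symbols of JZ4Z4J4Z4J4JZ4J4 one by one yields JZ4 Z4 J4 Z4 J4 JZ4 J4 Z4 J4 JZ4 J4 JZ4 Z4 J4 JZ4 J4; concatenated:

JZ4Z4J4Z4J4JZ4J4Z4J4JZ4J4JZ4Z4J4JZ4J4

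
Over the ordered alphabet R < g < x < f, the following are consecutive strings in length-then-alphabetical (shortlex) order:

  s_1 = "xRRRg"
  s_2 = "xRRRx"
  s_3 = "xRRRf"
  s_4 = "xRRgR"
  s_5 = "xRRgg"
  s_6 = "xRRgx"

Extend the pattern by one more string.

xRRgf

Treat xRRgx as a base-4 numeral over the given alphabet and add one, carrying through any trailing f's.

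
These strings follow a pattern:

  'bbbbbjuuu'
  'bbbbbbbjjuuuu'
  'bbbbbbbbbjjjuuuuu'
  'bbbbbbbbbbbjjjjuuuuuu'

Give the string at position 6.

Term n consists of 2n+1 b's, followed by n-1 j's, followed by n+1 u's, where the shown terms are n = 2, 3, 4, 5.
At n = 7 the blocks have lengths 15, 6, 8.

bbbbbbbbbbbbbbbjjjjjjuuuuuuuu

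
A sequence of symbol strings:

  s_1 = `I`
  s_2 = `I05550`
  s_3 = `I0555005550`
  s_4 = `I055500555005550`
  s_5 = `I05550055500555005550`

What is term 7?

I055500555005550055500555005550

Each term is the previous one with 05550 appended.
From I05550055500555005550, 2 further steps: I05550055500555005550 → I0555005550055500555005550 → (answer).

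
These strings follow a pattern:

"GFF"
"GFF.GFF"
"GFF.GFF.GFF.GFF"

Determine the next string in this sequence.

Each string is two copies of the previous one joined by '.'.
Doubling GFF.GFF.GFF.GFF with '.' between the halves:

GFF.GFF.GFF.GFF.GFF.GFF.GFF.GFF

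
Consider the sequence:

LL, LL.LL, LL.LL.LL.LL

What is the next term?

Every step duplicates the string with '.' between the halves.
One more doubling of LL.LL.LL.LL gives the answer.

LL.LL.LL.LL.LL.LL.LL.LL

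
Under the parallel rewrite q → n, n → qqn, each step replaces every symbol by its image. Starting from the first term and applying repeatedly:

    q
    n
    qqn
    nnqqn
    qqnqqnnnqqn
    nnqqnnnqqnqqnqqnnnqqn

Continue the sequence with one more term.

Rewriting the 21 symbols of nnqqnnnqqnqqnqqnnnqqn one by one yields qqn qqn n n qqn qqn qqn n n qqn n n qqn n n qqn qqn qqn n n qqn; concatenated:

qqnqqnnnqqnqqnqqnnnqqnnnqqnnnqqnqqnqqnnnqqn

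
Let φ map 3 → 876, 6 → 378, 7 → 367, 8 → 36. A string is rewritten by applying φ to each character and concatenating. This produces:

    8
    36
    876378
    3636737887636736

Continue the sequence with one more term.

Replace each of the 16 characters of 3636737887636736 in place — 876 378 876 378 367 876 367 36 36 367 378 876 378 367 876 378 — and concatenate.

8763788763783678763673636367378876378367876378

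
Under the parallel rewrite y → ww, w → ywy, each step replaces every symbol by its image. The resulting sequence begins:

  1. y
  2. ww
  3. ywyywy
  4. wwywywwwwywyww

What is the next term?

Rewriting the 14 symbols of wwywywwwwywyww one by one yields ywy ywy ww ywy ww ywy ywy ywy ywy ww ywy ww ywy ywy; concatenated:

ywyywywwywywwywyywyywyywywwywywwywyywy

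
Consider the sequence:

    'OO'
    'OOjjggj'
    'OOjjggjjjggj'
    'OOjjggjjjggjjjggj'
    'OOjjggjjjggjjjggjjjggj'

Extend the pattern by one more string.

Every step adds jjggj to the end: s(k+1) = s(k)·jjggj.
Applying this once more to OOjjggjjjggjjjggjjjggj:

OOjjggjjjggjjjggjjjggjjjggj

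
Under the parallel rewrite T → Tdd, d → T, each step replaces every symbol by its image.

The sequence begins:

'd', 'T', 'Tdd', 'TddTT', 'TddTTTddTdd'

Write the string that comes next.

TddTTTddTddTddTTTddTT

Expanding TddTTTddTdd: T→Tdd, d→T, d→T, T→Tdd, T→Tdd, T→Tdd, d→T, d→T, T→Tdd, d→T, d→T. Concatenated: Tdd T T Tdd Tdd Tdd T T Tdd T T.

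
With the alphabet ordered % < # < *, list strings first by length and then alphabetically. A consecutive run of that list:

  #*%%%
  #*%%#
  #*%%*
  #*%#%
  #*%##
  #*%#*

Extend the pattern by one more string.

#*%*%

The successor of #*%#* increments the rightmost position that isn't already * and resets every position after it to %.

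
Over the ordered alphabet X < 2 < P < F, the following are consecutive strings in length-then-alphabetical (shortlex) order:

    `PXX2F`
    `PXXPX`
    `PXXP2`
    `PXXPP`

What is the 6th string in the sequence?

Stepping forward 2 times from PXXPP: PXXPP → PXXPF, then the target.

PXXFX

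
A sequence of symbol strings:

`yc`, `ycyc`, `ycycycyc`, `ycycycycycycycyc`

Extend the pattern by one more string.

s(k+1) = s(k)·s(k) — each term doubles the last.
One more doubling of ycycycycycycycyc gives the answer.

ycycycycycycycycycycycycycycycyc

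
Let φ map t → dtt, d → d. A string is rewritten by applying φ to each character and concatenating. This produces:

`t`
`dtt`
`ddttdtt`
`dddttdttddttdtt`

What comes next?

Applying the rule to each of the 15 symbols of dddttdttddttdtt gives the pieces d d d dtt dtt d dtt dtt d d dtt dtt d dtt dtt, which concatenate to the answer.

ddddttdttddttdttdddttdttddttdtt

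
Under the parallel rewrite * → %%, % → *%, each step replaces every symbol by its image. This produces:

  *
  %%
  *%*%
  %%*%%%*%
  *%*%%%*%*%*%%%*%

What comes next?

%%*%%%*%*%*%%%*%%%*%%%*%*%*%%%*%

Applying the rule to each of the 16 symbols of *%*%%%*%*%*%%%*% gives the pieces %% *% %% *% *% *% %% *% %% *% %% *% *% *% %% *%, which concatenate to the answer.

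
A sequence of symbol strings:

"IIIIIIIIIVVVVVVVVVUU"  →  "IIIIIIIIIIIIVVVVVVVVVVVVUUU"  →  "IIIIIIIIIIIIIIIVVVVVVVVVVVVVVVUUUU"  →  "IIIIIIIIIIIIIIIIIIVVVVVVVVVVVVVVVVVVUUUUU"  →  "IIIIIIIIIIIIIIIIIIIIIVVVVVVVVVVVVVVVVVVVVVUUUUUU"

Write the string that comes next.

Term n consists of 3n+3 I's, followed by 3n+3 V's, followed by n U's, where the shown terms are n = 2, 3, 4, 5, 6.
Setting n = 7 gives 24, 24, 7 characters in each block.

IIIIIIIIIIIIIIIIIIIIIIIIVVVVVVVVVVVVVVVVVVVVVVVVUUUUUUU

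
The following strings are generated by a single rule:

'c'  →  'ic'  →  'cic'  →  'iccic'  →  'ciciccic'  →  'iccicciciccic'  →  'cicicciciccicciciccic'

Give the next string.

From term 3 onward, concatenate the second-to-last term with the last: c·ic = cic, ic·cic = iccic, …
So term 8 is iccicciciccic·cicicciciccicciciccic.

icciccicicciccicicciciccicciciccic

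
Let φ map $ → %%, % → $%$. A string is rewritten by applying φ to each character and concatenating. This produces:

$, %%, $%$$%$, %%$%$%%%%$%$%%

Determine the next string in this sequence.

$%$$%$%%$%$%%$%$$%$$%$$%$%%$%$%%$%$$%$

φ(%%$%$%%%%$%$%%) expands symbol-by-symbol to $%$ $%$ %% $%$ %% $%$ $%$ $%$ $%$ %% $%$ %% $%$ $%$; joining the 14 pieces gives the next term.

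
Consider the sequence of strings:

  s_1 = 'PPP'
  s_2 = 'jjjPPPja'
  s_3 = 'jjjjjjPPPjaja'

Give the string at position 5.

Every step adds jjj to the front and ja to the end of the previous string.
From jjjjjjPPPjaja, 2 further steps: jjjjjjPPPjaja → jjjjjjjjjPPPjajaja → (answer).

jjjjjjjjjjjjPPPjajajaja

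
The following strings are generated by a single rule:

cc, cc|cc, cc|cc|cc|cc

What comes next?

cc|cc|cc|cc|cc|cc|cc|cc

Each string is two copies of the previous one joined by '|'.
So the next term is two copies of cc|cc|cc|cc with '|' between the halves.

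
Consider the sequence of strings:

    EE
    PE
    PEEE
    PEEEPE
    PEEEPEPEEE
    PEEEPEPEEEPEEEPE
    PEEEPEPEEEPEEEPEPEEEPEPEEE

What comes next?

From term 3 onward, concatenate the last term with the second-to-last: PE·EE = PEEE, PEEE·PE = PEEEPE, …
So term 8 is PEEEPEPEEEPEEEPEPEEEPEPEEE·PEEEPEPEEEPEEEPE.

PEEEPEPEEEPEEEPEPEEEPEPEEEPEEEPEPEEEPEEEPE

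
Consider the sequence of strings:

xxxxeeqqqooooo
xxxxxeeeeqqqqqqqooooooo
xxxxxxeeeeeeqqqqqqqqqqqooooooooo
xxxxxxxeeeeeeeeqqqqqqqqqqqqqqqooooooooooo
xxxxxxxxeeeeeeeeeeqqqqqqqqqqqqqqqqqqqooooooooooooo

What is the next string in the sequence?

xxxxxxxxxeeeeeeeeeeeeqqqqqqqqqqqqqqqqqqqqqqqooooooooooooooo

Term n consists of n+3 x's, followed by 2n e's, followed by 4n-1 q's, followed by 2n+3 o's (n = 1, 2, …).
For the next term, n = 6, so the run lengths are 9, 12, 23, 15.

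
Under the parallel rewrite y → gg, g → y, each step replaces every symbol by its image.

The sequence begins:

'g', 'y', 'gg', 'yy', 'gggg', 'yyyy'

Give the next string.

gggggggg

Rewriting each symbol of yyyy: y→gg, y→gg, y→gg, y→gg, which concatenates to gg gg gg gg.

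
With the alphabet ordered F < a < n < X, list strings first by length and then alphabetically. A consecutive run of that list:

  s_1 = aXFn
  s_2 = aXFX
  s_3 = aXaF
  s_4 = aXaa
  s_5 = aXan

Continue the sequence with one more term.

Treat aXan as a base-4 numeral over the given alphabet and add one, carrying through any trailing X's.

aXaX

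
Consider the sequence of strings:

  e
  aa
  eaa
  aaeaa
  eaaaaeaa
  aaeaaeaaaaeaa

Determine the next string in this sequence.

eaaaaeaaaaeaaeaaaaeaa

Each term (from the third on) is the two preceding terms concatenated in order: term 3 = e·aa = eaa.
The next term joins eaaaaeaa and aaeaaeaaaaeaa.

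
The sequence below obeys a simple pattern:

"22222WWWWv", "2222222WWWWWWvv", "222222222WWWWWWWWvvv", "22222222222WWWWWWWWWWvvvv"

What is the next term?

The n-th term is 2n+1 2's then 2n W's then n-1 v's, where the shown terms are n = 2, 3, 4, 5.
For the next term, n = 6, so the run lengths are 13, 12, 5.

2222222222222WWWWWWWWWWWWvvvvv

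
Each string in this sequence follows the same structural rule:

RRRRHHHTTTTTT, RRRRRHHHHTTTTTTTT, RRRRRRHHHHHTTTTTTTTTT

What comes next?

RRRRRRRHHHHHHTTTTTTTTTTTT

Reading off run lengths: R runs 4, 5, 6; H runs 3, 4, 5; T runs 6, 8, 10 — each is linear in n, where the shown terms are n = 3, 4, 5.
At n = 6 the blocks have lengths 7, 6, 12.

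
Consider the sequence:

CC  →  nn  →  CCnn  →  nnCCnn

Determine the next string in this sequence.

This is a Fibonacci-style word recurrence s(k) = s(k−2)·s(k−1): e.g. CC·nn = CCnn.
The next term joins CCnn and nnCCnn.

CCnnnnCCnn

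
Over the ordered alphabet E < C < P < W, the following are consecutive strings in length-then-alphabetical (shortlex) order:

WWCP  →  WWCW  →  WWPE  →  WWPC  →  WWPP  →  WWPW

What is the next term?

The successor of WWPW increments the rightmost position that isn't already W and resets every position after it to E.

WWWE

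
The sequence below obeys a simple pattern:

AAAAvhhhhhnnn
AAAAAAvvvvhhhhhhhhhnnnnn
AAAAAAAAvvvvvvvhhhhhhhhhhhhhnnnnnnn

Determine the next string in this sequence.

AAAAAAAAAAvvvvvvvvvvhhhhhhhhhhhhhhhhhnnnnnnnnn

Each string has the form A^{2n+2} v^{3n-2} h^{4n+1} n^{2n+1} (n = 1, 2, …).
For the next term, n = 4, so the run lengths are 10, 10, 17, 9.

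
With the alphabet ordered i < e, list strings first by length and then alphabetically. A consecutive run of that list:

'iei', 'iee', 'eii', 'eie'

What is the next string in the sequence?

eei

Treat eie as a base-2 numeral over the given alphabet and add one, carrying through any trailing e's.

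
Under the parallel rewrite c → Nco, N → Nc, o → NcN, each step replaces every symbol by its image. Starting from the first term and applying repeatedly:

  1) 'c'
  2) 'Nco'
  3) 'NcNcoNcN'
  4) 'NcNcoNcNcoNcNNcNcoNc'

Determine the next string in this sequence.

NcNcoNcNcoNcNNcNcoNcNcoNcNNcNcoNcNcNcoNcNcoNcNNcNco

φ(NcNcoNcNcoNcNNcNcoNc) expands symbol-by-symbol to Nc Nco Nc Nco NcN Nc Nco Nc Nco NcN Nc Nco Nc Nc Nco Nc Nco NcN Nc Nco; joining the 20 pieces gives the next term.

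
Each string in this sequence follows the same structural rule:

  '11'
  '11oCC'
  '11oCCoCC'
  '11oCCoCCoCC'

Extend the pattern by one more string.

11oCCoCCoCCoCC

Each term is the previous one with oCC appended.
So the next term is 11oCCoCCoCC·oCC.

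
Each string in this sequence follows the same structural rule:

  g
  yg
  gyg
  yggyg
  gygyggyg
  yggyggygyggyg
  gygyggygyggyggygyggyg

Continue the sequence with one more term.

yggyggygyggyggygyggygyggyggygyggyg

Each term (from the third on) is the two preceding terms concatenated in order: term 3 = g·yg = gyg.
Continuing: yggyggygyggyg · gygyggygyggyggygyggyg gives term 8.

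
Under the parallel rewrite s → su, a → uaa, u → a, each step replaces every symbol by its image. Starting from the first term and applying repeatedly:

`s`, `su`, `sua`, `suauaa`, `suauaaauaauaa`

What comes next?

Rewriting the 13 symbols of suauaaauaauaa one by one yields su a uaa a uaa uaa uaa a uaa uaa a uaa uaa; concatenated:

suauaaauaauaauaaauaauaaauaauaa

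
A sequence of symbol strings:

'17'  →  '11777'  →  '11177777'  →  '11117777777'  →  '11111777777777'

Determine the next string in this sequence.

Term n consists of n 1's, followed by 2n-1 7's (n = 1, 2, …).
At n = 6 the blocks have lengths 6, 11.

11111177777777777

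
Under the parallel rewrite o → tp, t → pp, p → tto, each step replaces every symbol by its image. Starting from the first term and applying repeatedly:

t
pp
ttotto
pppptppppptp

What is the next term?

Apply φ to pppptppppptp symbol by symbol: p→tto, p→tto, p→tto, p→tto, t→pp, p→tto, p→tto, p→tto, p→tto, p→tto, t→pp, p→tto; joined: tto tto tto tto pp tto tto tto tto tto pp tto.

ttottottottoppttottottottottopptto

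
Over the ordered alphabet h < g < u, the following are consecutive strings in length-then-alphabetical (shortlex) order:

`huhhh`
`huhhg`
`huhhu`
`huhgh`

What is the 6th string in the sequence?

Advancing 2 positions from huhgh through huhgh → huhgg reaches term 6.

huhgu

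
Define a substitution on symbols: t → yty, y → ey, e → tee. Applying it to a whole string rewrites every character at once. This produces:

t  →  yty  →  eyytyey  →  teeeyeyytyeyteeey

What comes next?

φ(teeeyeyytyeyteeey) expands symbol-by-symbol to yty tee tee tee ey tee ey ey yty ey tee ey yty tee tee tee ey; joining the 17 pieces gives the next term.

ytyteeteeteeeyteeeyeyytyeyteeeyytyteeteeteeey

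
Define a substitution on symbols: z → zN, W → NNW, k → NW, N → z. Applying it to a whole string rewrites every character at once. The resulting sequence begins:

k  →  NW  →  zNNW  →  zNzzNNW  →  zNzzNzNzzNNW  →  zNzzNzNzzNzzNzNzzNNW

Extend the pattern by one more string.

Rewriting the 20 symbols of zNzzNzNzzNzzNzNzzNNW one by one yields zN z zN zN z zN z zN zN z zN zN z zN z zN zN z z NNW; concatenated:

zNzzNzNzzNzzNzNzzNzNzzNzzNzNzzNNW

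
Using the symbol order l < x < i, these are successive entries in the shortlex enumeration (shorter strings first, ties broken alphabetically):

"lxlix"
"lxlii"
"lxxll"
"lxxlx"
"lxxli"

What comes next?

lxxxl

Find the rightmost character of lxxli below i, bump it to the next letter, and reset everything to its right to l.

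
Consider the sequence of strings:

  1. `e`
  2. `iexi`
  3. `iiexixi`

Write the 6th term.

Each term wraps the previous one in i on the left and xi on the right.
From iiexixi, 3 further steps: iiexixi → iiiexixixi → iiiiexixixixi → (answer).

iiiiiexixixixixi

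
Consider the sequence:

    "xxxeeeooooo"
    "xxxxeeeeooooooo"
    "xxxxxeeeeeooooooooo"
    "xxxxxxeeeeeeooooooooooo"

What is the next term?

xxxxxxxeeeeeeeooooooooooooo

Term n consists of n+1 x's, followed by n+1 e's, followed by 2n+1 o's, where the shown terms are n = 2, 3, 4, 5.
For the next term, n = 6, so the run lengths are 7, 7, 13.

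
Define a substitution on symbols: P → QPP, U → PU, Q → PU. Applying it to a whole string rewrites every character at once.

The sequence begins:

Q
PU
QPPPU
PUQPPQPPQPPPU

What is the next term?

QPPPUPUQPPQPPPUQPPQPPPUQPPQPPQPPPU

Applying the rule to each of the 13 symbols of PUQPPQPPQPPPU gives the pieces QPP PU PU QPP QPP PU QPP QPP PU QPP QPP QPP PU, which concatenate to the answer.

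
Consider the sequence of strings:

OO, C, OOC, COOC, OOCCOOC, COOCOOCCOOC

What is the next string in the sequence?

This is a Fibonacci-style word recurrence s(k) = s(k−2)·s(k−1): e.g. OO·C = OOC.
The next term joins OOCCOOC and COOCOOCCOOC.

OOCCOOCCOOCOOCCOOC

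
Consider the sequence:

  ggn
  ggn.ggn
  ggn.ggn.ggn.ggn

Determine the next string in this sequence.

Every step duplicates the string with '.' between the halves.
Doubling ggn.ggn.ggn.ggn with '.' between the halves:

ggn.ggn.ggn.ggn.ggn.ggn.ggn.ggn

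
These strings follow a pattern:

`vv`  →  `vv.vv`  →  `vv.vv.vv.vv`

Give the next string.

Each string is two copies of the previous one joined by '.'.
Doubling vv.vv.vv.vv with '.' between the halves:

vv.vv.vv.vv.vv.vv.vv.vv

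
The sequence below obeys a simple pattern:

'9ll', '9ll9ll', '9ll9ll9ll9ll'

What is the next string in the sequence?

Each string is two copies of the previous one concatenated.
One more doubling of 9ll9ll9ll9ll gives the answer.

9ll9ll9ll9ll9ll9ll9ll9ll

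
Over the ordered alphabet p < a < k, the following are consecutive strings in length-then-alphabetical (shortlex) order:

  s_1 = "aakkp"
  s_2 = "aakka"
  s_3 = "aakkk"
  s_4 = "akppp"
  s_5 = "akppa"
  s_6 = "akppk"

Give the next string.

akpap

Treat akppk as a base-3 numeral over the given alphabet and add one, carrying through any trailing k's.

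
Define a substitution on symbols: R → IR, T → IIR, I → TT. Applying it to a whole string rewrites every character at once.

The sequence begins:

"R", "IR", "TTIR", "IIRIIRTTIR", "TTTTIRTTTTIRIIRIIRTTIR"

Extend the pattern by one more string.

IIRIIRIIRIIRTTIRIIRIIRIIRIIRTTIRTTTTIRTTTTIRIIRIIRTTIR

φ(TTTTIRTTTTIRIIRIIRTTIR) expands symbol-by-symbol to IIR IIR IIR IIR TT IR IIR IIR IIR IIR TT IR TT TT IR TT TT IR IIR IIR TT IR; joining the 22 pieces gives the next term.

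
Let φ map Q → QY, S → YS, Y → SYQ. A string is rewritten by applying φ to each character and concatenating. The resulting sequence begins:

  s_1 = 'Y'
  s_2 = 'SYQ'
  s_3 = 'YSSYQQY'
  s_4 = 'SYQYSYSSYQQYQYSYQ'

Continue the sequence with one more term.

YSSYQQYSYQYSSYQYSYSSYQQYQYSYQQYSYQYSSYQQY

Applying the rule to each of the 17 symbols of SYQYSYSSYQQYQYSYQ gives the pieces YS SYQ QY SYQ YS SYQ YS YS SYQ QY QY SYQ QY SYQ YS SYQ QY, which concatenate to the answer.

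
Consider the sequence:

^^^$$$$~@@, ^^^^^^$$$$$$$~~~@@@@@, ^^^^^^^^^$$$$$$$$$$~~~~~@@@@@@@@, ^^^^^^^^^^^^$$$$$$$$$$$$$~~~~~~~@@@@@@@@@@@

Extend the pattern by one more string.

Term n consists of 3n ^'s, followed by 3n+1 $'s, followed by 2n-1 ~'s, followed by 3n-1 @'s (n = 1, 2, …).
Setting n = 5 gives 15, 16, 9, 14 characters in each block.

^^^^^^^^^^^^^^^$$$$$$$$$$$$$$$$~~~~~~~~~@@@@@@@@@@@@@@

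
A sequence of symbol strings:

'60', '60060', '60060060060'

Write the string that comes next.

60060060060060060060060

Each string is two copies of the previous one joined by '0'.
One more doubling of 60060060060 gives the answer.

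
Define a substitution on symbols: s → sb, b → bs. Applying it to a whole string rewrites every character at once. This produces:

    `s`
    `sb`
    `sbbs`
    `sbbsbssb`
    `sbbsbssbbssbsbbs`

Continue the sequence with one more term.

Rewriting the 16 symbols of sbbsbssbbssbsbbs one by one yields sb bs bs sb bs sb sb bs bs sb sb bs sb bs bs sb; concatenated:

sbbsbssbbssbsbbsbssbsbbssbbsbssb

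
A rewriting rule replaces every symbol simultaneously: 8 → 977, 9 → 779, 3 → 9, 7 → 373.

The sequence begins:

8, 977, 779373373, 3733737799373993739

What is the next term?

φ(3733737799373993739) expands symbol-by-symbol to 9 373 9 9 373 9 373 373 779 779 9 373 9 779 779 9 373 9 779; joining the 19 pieces gives the next term.

93739937393733737797799373977977993739779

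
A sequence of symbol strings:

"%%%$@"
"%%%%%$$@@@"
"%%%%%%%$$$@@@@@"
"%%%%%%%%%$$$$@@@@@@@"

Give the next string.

%%%%%%%%%%%$$$$$@@@@@@@@@

Each string has the form %^{2n+1} $^{n} @^{2n-1} (n = 1, 2, …).
At n = 5 the blocks have lengths 11, 5, 9.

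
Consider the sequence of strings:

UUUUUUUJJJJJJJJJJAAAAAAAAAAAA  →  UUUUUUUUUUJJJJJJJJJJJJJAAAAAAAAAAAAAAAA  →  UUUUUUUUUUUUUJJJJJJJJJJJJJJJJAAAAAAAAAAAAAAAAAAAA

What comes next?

UUUUUUUUUUUUUUUUJJJJJJJJJJJJJJJJJJJAAAAAAAAAAAAAAAAAAAAAAAA

Term n consists of 3n-2 U's, followed by 3n+1 J's, followed by 4n A's, where the shown terms are n = 3, 4, 5.
Setting n = 6 gives 16, 19, 24 characters in each block.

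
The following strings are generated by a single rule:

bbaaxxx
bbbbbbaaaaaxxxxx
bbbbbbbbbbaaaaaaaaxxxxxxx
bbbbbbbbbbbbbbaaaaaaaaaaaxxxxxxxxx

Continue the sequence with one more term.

Term n consists of 4n-2 b's, followed by 3n-1 a's, followed by 2n+1 x's (n = 1, 2, …).
At n = 5 the blocks have lengths 18, 14, 11.

bbbbbbbbbbbbbbbbbbaaaaaaaaaaaaaaxxxxxxxxxxx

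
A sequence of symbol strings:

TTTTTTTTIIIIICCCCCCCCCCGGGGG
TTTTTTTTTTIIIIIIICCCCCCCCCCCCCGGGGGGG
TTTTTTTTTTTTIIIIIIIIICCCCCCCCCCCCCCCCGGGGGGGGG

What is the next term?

TTTTTTTTTTTTTTIIIIIIIIIIICCCCCCCCCCCCCCCCCCCGGGGGGGGGGG

Term n consists of 2n+2 T's, followed by 2n-1 I's, followed by 3n+1 C's, followed by 2n-1 G's, where the shown terms are n = 3, 4, 5.
At n = 6 the blocks have lengths 14, 11, 19, 11.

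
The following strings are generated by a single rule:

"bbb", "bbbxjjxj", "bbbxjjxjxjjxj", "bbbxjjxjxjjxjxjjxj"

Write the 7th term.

bbbxjjxjxjjxjxjjxjxjjxjxjjxjxjjxj

Each term is the previous one with xjjxj appended.
From bbbxjjxjxjjxjxjjxj, 3 further steps: bbbxjjxjxjjxjxjjxj → bbbxjjxjxjjxjxjjxjxjjxj → bbbxjjxjxjjxjxjjxjxjjxjxjjxj → (answer).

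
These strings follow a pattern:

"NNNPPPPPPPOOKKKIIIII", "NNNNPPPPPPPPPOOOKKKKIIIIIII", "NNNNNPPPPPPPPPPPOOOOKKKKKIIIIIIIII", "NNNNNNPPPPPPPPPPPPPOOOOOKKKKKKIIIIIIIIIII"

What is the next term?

NNNNNNNPPPPPPPPPPPPPPPOOOOOOKKKKKKKIIIIIIIIIIIII

Reading off run lengths: N runs 3, 4, 5, 6; P runs 7, 9, 11, 13; O runs 2, 3, 4, 5; K runs 3, 4, 5, 6; I runs 5, 7, 9, 11 — each is linear in n, where the shown terms are n = 3, 4, 5, 6.
For the next term, n = 7, so the run lengths are 7, 15, 6, 7, 13.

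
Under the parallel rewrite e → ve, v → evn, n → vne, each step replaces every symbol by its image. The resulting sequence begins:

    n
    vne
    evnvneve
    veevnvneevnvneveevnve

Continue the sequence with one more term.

Rewriting the 21 symbols of veevnvneevnvneveevnve one by one yields evn ve ve evn vne evn vne ve ve evn vne evn vne ve evn ve ve evn vne evn ve; concatenated:

evnveveevnvneevnvneveveevnvneevnvneveevnveveevnvneevnve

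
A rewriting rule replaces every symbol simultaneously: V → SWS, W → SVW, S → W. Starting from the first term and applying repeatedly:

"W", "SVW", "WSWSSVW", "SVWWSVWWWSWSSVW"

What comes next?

WSWSSVWSVWWSWSSVWSVWSVWWSVWWWSWSSVW

Replace each of the 15 characters of SVWWSVWWWSWSSVW in place — W SWS SVW SVW W SWS SVW SVW SVW W SVW W W SWS SVW — and concatenate.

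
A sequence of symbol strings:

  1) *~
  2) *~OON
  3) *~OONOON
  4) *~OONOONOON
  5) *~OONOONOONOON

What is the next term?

Every step adds OON to the end: s(k+1) = s(k)·OON.
So the next term is *~OONOONOONOON·OON.

*~OONOONOONOONOON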